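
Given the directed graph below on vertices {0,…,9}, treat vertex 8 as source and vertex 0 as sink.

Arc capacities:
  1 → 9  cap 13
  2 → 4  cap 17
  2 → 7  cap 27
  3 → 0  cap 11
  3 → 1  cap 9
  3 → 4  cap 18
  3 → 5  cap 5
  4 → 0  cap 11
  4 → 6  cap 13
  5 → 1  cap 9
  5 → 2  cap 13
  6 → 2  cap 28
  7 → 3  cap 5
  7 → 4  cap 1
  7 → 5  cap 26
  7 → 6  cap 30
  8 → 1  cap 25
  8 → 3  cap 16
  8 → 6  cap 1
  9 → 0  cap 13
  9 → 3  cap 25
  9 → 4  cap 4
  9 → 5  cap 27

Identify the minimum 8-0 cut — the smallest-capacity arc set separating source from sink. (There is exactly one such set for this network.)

Min-cut arcs: {(1,9), (8,3), (8,6)} (total capacity 30)

augment #1: 8→3→0 push 11
augment #2: 8→1→9→0 push 13
augment #3: 8→3→4→0 push 5
augment #4: 8→6→2→4→0 push 1
max flow = 30; residual-reachable set from 8 gives S-side
cut edges (S→T): {(1,9), (8,3), (8,6)} total cap 30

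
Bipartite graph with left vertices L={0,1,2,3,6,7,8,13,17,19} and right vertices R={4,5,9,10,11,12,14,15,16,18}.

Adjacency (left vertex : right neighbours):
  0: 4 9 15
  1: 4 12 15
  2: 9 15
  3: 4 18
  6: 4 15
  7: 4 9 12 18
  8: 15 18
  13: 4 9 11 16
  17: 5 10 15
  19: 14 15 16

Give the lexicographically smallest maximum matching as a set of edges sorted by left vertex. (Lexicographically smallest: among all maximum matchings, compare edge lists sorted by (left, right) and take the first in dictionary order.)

|M| = 8 (so the lex-smallest maximum matching has 8 edges)
process left vertices in ascending order; for each, take the smallest-labelled available neighbour that still permits 8 edges overall, or leave it unmatched if none does
lex-smallest matching: {0-4, 1-12, 2-9, 3-18, 6-15, 13-11, 17-5, 19-14}

Lex-smallest maximum matching: {(0,4), (1,12), (2,9), (3,18), (6,15), (13,11), (17,5), (19,14)}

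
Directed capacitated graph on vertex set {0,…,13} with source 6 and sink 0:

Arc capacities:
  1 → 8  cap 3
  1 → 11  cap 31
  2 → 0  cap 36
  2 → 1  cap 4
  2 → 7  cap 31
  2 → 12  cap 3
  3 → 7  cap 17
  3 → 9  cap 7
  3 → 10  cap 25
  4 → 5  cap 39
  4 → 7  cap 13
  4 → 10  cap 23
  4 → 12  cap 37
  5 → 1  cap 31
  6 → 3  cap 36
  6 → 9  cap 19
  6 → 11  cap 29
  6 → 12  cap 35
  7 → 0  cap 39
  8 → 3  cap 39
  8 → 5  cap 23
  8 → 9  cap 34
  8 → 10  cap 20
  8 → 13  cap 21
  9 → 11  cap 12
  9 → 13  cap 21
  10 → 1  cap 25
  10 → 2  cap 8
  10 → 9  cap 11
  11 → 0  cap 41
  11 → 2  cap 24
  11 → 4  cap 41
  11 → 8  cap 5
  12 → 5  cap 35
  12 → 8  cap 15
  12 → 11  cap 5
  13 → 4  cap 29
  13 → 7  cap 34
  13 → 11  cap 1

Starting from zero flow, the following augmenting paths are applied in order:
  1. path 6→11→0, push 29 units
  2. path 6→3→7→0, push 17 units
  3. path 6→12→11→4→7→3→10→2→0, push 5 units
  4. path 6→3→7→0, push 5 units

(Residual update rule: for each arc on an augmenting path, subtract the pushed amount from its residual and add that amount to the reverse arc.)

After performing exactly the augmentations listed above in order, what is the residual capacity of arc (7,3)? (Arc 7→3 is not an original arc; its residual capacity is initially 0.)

after path 1 (6→11→0, push 29): res(7,3)=0
after path 2 (6→3→7→0, push 17): res(7,3)=17
after path 3 (6→12→11→4→7→3→10→2→0, push 5): res(7,3)=12
after path 4 (6→3→7→0, push 5): res(7,3)=17

Residual capacity of (7,3): 17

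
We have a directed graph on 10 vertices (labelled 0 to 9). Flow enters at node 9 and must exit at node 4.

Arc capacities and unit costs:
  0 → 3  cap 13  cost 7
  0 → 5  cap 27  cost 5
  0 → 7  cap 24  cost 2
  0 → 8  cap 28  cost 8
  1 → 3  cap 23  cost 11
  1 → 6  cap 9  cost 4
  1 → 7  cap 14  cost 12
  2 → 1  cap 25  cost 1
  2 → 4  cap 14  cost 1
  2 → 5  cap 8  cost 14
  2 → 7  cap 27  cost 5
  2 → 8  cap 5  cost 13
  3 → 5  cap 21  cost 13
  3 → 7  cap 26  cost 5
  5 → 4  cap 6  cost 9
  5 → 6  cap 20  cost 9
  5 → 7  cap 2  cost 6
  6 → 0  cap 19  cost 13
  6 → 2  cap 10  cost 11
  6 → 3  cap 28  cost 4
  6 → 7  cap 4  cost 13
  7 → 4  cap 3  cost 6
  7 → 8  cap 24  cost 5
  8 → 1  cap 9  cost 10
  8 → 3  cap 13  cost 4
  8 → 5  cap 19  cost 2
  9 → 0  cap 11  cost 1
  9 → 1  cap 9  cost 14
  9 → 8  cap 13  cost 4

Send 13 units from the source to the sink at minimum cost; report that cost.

shortest-cost path #1: 9→0→7→4 push 3 @ unit cost 9 (adds 27)
shortest-cost path #2: 9→0→5→4 push 6 @ unit cost 15 (adds 90)
shortest-cost path #3: 9→0→5→6→2→4 push 2 @ unit cost 27 (adds 54)
shortest-cost path #4: 9→8→5→6→2→4 push 2 @ unit cost 27 (adds 54)
total cost = 225

Minimum cost for 13 units: 225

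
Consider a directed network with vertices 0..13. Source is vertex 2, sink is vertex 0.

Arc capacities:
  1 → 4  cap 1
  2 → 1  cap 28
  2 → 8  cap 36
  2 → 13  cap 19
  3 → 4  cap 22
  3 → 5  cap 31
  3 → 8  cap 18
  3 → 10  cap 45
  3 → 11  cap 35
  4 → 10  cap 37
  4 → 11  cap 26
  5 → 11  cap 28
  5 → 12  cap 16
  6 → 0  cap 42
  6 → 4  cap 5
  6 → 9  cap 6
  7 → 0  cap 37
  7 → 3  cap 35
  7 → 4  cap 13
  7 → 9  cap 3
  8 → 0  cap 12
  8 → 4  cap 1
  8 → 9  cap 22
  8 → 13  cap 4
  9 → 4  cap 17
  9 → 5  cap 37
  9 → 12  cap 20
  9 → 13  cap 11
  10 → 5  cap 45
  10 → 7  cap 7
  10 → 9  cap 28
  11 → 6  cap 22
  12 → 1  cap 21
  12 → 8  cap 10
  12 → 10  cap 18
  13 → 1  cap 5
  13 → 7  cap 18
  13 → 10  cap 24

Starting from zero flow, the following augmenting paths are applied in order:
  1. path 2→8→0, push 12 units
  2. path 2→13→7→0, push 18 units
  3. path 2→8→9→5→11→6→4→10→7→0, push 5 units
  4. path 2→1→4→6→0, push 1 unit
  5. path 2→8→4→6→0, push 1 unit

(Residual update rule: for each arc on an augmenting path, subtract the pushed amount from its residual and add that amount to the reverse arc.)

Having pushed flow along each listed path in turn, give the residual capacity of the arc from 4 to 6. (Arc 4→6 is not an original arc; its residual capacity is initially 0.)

after path 1 (2→8→0, push 12): res(4,6)=0
after path 2 (2→13→7→0, push 18): res(4,6)=0
after path 3 (2→8→9→5→11→6→4→10→7→0, push 5): res(4,6)=5
after path 4 (2→1→4→6→0, push 1): res(4,6)=4
after path 5 (2→8→4→6→0, push 1): res(4,6)=3

Residual capacity of (4,6): 3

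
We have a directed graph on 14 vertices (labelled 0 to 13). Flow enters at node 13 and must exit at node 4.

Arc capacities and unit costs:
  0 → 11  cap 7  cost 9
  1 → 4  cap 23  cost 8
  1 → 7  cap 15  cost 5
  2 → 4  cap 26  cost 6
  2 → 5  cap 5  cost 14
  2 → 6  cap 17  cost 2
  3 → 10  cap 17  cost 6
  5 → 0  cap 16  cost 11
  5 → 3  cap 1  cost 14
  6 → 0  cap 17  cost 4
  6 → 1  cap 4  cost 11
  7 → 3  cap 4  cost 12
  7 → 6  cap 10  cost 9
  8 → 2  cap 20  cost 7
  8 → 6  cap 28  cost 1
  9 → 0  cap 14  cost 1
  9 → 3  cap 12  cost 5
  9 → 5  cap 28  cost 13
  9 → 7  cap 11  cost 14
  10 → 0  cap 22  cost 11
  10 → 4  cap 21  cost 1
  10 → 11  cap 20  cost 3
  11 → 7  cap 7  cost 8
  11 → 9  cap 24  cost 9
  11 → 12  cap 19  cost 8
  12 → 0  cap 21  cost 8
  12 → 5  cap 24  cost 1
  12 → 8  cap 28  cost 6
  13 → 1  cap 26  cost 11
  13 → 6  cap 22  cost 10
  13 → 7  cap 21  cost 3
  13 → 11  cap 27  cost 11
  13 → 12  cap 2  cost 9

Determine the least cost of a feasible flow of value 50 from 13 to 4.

Minimum cost for 50 units: 1307

shortest-cost path #1: 13→1→4 push 23 @ unit cost 19 (adds 437)
shortest-cost path #2: 13→7→3→10→4 push 4 @ unit cost 22 (adds 88)
shortest-cost path #3: 13→12→8→2→4 push 2 @ unit cost 28 (adds 56)
shortest-cost path #4: 13→11→9→3→10→4 push 12 @ unit cost 32 (adds 384)
shortest-cost path #5: 13→11→12→8→2→4 push 9 @ unit cost 38 (adds 342)
total cost = 1307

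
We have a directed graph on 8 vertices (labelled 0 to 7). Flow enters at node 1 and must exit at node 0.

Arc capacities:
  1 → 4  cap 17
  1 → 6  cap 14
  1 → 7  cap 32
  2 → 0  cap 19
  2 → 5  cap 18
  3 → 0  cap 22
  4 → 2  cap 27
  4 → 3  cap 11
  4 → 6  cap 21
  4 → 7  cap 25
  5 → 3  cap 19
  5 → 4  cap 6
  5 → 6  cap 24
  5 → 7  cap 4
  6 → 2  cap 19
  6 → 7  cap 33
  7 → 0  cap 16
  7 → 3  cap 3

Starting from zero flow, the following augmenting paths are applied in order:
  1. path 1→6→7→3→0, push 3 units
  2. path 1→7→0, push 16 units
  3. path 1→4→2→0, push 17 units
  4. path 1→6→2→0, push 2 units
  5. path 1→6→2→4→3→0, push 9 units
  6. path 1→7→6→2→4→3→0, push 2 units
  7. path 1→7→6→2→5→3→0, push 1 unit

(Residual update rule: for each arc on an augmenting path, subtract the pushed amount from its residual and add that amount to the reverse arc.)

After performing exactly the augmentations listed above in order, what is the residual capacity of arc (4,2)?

Residual capacity of (4,2): 21

after path 1 (1→6→7→3→0, push 3): res(4,2)=27
after path 2 (1→7→0, push 16): res(4,2)=27
after path 3 (1→4→2→0, push 17): res(4,2)=10
after path 4 (1→6→2→0, push 2): res(4,2)=10
after path 5 (1→6→2→4→3→0, push 9): res(4,2)=19
after path 6 (1→7→6→2→4→3→0, push 2): res(4,2)=21
after path 7 (1→7→6→2→5→3→0, push 1): res(4,2)=21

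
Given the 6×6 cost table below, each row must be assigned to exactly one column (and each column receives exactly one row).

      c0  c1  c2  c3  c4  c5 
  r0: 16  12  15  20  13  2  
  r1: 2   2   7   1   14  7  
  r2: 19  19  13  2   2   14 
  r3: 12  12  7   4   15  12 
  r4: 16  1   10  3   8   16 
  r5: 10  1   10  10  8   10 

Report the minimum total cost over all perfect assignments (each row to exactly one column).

optimal assignment: row0→col5 (cost 2), row1→col0 (cost 2), row2→col4 (cost 2), row3→col2 (cost 7), row4→col3 (cost 3), row5→col1 (cost 1)
total = 2 + 2 + 2 + 7 + 3 + 1 = 17

Minimum assignment cost: 17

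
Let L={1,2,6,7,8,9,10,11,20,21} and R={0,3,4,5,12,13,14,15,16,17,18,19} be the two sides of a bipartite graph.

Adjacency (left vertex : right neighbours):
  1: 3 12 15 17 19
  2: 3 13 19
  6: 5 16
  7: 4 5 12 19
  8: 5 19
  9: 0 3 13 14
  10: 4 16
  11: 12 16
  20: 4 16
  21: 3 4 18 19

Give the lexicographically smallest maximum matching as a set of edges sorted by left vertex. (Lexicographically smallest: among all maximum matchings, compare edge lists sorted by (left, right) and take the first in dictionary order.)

|M| = 9 (so the lex-smallest maximum matching has 9 edges)
process left vertices in ascending order; for each, take the smallest-labelled available neighbour that still permits 9 edges overall, or leave it unmatched if none does
lex-smallest matching: {1-3, 2-13, 6-5, 7-4, 8-19, 9-0, 10-16, 11-12, 21-18}

Lex-smallest maximum matching: {(1,3), (2,13), (6,5), (7,4), (8,19), (9,0), (10,16), (11,12), (21,18)}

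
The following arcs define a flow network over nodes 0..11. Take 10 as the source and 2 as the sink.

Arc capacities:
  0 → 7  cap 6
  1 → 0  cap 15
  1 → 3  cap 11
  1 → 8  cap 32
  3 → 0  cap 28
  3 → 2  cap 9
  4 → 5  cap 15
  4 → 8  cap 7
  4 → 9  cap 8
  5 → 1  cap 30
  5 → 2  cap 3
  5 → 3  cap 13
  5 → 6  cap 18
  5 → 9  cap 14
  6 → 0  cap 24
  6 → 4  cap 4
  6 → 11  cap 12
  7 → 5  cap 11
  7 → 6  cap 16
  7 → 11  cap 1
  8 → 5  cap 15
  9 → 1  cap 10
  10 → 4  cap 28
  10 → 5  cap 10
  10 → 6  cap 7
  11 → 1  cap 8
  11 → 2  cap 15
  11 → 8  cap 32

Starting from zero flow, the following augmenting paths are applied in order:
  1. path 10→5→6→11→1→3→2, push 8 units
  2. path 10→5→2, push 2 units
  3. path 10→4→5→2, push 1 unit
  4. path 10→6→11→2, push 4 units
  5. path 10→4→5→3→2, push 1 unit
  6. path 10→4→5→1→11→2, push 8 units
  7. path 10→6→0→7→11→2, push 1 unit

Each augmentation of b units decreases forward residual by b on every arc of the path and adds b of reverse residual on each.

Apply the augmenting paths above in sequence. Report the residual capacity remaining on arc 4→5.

after path 1 (10→5→6→11→1→3→2, push 8): res(4,5)=15
after path 2 (10→5→2, push 2): res(4,5)=15
after path 3 (10→4→5→2, push 1): res(4,5)=14
after path 4 (10→6→11→2, push 4): res(4,5)=14
after path 5 (10→4→5→3→2, push 1): res(4,5)=13
after path 6 (10→4→5→1→11→2, push 8): res(4,5)=5
after path 7 (10→6→0→7→11→2, push 1): res(4,5)=5

Residual capacity of (4,5): 5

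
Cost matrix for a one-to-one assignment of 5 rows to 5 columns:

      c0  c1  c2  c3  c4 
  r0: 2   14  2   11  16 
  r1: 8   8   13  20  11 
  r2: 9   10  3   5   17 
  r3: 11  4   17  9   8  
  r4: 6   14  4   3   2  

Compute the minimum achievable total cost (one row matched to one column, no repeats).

optimal assignment: row0→col2 (cost 2), row1→col0 (cost 8), row2→col3 (cost 5), row3→col1 (cost 4), row4→col4 (cost 2)
total = 2 + 8 + 5 + 4 + 2 = 21

Minimum assignment cost: 21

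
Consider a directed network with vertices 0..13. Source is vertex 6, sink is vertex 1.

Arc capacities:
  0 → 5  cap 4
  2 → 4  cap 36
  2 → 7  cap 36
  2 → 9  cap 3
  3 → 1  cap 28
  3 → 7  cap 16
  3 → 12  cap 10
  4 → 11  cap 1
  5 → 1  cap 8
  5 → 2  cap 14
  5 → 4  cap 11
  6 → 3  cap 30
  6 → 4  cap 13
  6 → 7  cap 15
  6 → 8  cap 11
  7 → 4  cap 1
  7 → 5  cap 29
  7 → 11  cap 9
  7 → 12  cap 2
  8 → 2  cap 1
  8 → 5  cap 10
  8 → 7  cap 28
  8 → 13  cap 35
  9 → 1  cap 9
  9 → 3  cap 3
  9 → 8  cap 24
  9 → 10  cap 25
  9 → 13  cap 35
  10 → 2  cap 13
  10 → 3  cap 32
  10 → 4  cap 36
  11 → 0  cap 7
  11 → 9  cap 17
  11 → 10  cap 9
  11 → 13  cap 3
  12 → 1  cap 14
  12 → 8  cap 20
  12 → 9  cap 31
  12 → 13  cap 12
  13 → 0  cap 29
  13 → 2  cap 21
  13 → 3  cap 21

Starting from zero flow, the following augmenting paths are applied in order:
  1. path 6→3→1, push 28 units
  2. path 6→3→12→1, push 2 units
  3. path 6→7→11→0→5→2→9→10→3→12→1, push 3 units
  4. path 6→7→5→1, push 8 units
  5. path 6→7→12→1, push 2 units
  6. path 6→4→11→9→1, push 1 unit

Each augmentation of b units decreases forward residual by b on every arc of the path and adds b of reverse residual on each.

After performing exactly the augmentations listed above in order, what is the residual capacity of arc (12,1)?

after path 1 (6→3→1, push 28): res(12,1)=14
after path 2 (6→3→12→1, push 2): res(12,1)=12
after path 3 (6→7→11→0→5→2→9→10→3→12→1, push 3): res(12,1)=9
after path 4 (6→7→5→1, push 8): res(12,1)=9
after path 5 (6→7→12→1, push 2): res(12,1)=7
after path 6 (6→4→11→9→1, push 1): res(12,1)=7

Residual capacity of (12,1): 7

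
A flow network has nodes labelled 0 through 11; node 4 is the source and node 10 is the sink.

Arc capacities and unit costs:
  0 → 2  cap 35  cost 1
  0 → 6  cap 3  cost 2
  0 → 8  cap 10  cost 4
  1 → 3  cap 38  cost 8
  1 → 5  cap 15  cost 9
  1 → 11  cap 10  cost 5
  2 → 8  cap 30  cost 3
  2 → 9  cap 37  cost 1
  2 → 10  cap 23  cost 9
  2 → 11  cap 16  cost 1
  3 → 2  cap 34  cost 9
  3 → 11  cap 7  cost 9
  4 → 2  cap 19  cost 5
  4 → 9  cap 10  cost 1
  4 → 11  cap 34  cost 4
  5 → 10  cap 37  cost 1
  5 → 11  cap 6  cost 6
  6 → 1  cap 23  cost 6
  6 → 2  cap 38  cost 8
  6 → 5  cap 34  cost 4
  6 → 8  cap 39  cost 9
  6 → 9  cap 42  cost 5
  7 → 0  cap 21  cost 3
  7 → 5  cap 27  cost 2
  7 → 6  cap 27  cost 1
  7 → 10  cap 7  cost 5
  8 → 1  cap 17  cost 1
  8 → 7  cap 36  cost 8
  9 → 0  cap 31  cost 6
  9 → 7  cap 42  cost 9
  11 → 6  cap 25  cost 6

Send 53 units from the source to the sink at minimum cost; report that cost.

Minimum cost for 53 units: 756

shortest-cost path #1: 4→9→7→5→10 push 10 @ unit cost 13 (adds 130)
shortest-cost path #2: 4→2→10 push 19 @ unit cost 14 (adds 266)
shortest-cost path #3: 4→11→6→5→10 push 24 @ unit cost 15 (adds 360)
total cost = 756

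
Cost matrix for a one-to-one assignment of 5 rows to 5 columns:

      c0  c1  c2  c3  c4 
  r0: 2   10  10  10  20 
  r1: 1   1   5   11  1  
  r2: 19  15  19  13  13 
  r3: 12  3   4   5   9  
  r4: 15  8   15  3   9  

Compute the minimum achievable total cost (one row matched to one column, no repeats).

Minimum assignment cost: 23

optimal assignment: row0→col0 (cost 2), row1→col1 (cost 1), row2→col4 (cost 13), row3→col2 (cost 4), row4→col3 (cost 3)
total = 2 + 1 + 13 + 4 + 3 = 23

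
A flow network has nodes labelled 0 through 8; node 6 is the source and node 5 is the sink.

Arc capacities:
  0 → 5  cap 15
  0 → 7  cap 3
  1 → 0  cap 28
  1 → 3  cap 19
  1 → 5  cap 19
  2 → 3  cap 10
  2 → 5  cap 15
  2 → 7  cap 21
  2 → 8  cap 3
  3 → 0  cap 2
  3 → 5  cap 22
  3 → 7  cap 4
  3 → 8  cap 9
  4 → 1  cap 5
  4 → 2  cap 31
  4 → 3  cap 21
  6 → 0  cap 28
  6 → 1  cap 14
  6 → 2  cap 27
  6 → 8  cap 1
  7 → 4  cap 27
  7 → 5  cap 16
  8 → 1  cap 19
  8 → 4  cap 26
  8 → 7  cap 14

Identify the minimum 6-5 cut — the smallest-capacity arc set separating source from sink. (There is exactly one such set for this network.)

augment #1: 6→0→5 push 15
augment #2: 6→1→5 push 14
augment #3: 6→2→5 push 15
augment #4: 6→0→7→5 push 3
augment #5: 6→2→3→5 push 10
augment #6: 6→2→7→5 push 2
augment #7: 6→8→1→5 push 1
max flow = 60; residual-reachable set from 6 gives S-side
cut edges (S→T): {(0,5), (0,7), (6,1), (6,2), (6,8)} total cap 60

Min-cut arcs: {(0,5), (0,7), (6,1), (6,2), (6,8)} (total capacity 60)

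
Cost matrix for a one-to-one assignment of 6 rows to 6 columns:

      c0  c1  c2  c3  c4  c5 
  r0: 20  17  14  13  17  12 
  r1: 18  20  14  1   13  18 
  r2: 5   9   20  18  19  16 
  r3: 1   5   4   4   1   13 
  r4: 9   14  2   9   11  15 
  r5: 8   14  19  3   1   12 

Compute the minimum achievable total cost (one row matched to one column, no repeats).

one of 2 optimal assignments: row0→col5 (cost 12), row1→col3 (cost 1), row2→col0 (cost 5), row3→col1 (cost 5), row4→col2 (cost 2), row5→col4 (cost 1)
total = 12 + 1 + 5 + 5 + 2 + 1 = 26

Minimum assignment cost: 26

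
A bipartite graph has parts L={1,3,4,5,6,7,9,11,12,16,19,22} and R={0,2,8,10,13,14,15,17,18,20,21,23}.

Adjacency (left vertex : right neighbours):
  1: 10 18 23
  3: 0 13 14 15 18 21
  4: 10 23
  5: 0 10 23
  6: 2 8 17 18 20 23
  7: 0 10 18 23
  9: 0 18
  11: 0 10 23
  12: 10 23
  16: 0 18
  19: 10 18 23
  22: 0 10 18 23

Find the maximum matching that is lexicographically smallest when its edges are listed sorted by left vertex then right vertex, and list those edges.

Lex-smallest maximum matching: {(1,10), (3,13), (4,23), (5,0), (6,2), (7,18)}

|M| = 6 (so the lex-smallest maximum matching has 6 edges)
process left vertices in ascending order; for each, take the smallest-labelled available neighbour that still permits 6 edges overall, or leave it unmatched if none does
lex-smallest matching: {1-10, 3-13, 4-23, 5-0, 6-2, 7-18}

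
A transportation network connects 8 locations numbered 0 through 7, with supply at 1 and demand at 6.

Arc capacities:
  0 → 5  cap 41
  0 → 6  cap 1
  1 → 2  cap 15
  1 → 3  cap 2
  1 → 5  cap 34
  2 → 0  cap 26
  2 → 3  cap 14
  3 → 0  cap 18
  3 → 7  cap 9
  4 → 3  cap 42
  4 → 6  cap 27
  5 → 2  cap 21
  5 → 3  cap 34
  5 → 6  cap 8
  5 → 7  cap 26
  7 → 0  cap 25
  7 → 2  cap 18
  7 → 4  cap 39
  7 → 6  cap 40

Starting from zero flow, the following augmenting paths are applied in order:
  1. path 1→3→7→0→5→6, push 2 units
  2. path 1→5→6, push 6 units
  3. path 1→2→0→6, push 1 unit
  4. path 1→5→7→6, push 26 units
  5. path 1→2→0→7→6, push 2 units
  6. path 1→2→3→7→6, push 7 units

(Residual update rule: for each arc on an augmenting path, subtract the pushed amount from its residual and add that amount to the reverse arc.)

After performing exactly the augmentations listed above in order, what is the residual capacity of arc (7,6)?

Residual capacity of (7,6): 5

after path 1 (1→3→7→0→5→6, push 2): res(7,6)=40
after path 2 (1→5→6, push 6): res(7,6)=40
after path 3 (1→2→0→6, push 1): res(7,6)=40
after path 4 (1→5→7→6, push 26): res(7,6)=14
after path 5 (1→2→0→7→6, push 2): res(7,6)=12
after path 6 (1→2→3→7→6, push 7): res(7,6)=5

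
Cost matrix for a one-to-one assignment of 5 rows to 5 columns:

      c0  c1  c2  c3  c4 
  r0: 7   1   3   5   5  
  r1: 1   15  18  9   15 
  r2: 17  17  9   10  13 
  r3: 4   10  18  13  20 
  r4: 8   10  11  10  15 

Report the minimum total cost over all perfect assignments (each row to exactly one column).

optimal assignment: row0→col4 (cost 5), row1→col0 (cost 1), row2→col2 (cost 9), row3→col1 (cost 10), row4→col3 (cost 10)
total = 5 + 1 + 9 + 10 + 10 = 35

Minimum assignment cost: 35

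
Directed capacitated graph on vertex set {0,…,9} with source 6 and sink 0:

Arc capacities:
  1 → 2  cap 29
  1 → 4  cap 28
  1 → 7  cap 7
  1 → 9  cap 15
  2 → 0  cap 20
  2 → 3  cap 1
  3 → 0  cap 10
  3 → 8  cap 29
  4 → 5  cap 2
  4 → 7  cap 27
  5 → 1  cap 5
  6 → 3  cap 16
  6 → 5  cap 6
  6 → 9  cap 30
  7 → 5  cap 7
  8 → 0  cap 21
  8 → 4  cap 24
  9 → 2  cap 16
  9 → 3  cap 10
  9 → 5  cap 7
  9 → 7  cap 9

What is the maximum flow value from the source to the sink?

Maximum flow value: 47

augment #1: 6→3→0 bottleneck 10, total now 10
augment #2: 6→3→8→0 bottleneck 6, total now 16
augment #3: 6→9→2→0 bottleneck 16, total now 32
augment #4: 6→5→1→2→0 bottleneck 4, total now 36
augment #5: 6→9→3→8→0 bottleneck 10, total now 46
augment #6: 6→5→1→2→3→8→0 bottleneck 1, total now 47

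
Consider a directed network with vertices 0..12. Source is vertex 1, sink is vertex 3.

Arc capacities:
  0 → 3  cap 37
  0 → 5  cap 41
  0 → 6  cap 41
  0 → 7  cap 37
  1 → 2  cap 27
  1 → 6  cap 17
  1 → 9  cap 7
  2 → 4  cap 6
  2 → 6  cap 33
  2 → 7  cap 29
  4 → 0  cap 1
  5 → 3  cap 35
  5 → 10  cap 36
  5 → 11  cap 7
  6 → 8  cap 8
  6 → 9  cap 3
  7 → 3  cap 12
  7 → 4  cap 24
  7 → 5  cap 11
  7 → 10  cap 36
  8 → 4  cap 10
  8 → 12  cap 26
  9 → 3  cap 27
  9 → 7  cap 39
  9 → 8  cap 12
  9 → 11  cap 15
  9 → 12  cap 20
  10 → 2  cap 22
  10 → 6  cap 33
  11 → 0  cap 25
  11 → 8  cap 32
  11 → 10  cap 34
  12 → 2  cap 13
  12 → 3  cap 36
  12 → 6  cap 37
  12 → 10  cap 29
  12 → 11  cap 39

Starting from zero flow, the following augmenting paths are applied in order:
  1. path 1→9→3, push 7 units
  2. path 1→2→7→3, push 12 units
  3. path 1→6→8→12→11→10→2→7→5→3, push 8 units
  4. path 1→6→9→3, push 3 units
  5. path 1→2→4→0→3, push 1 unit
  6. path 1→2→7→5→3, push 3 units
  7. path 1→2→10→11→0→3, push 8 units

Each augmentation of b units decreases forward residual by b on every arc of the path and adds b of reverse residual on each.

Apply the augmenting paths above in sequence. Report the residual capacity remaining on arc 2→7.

after path 1 (1→9→3, push 7): res(2,7)=29
after path 2 (1→2→7→3, push 12): res(2,7)=17
after path 3 (1→6→8→12→11→10→2→7→5→3, push 8): res(2,7)=9
after path 4 (1→6→9→3, push 3): res(2,7)=9
after path 5 (1→2→4→0→3, push 1): res(2,7)=9
after path 6 (1→2→7→5→3, push 3): res(2,7)=6
after path 7 (1→2→10→11→0→3, push 8): res(2,7)=6

Residual capacity of (2,7): 6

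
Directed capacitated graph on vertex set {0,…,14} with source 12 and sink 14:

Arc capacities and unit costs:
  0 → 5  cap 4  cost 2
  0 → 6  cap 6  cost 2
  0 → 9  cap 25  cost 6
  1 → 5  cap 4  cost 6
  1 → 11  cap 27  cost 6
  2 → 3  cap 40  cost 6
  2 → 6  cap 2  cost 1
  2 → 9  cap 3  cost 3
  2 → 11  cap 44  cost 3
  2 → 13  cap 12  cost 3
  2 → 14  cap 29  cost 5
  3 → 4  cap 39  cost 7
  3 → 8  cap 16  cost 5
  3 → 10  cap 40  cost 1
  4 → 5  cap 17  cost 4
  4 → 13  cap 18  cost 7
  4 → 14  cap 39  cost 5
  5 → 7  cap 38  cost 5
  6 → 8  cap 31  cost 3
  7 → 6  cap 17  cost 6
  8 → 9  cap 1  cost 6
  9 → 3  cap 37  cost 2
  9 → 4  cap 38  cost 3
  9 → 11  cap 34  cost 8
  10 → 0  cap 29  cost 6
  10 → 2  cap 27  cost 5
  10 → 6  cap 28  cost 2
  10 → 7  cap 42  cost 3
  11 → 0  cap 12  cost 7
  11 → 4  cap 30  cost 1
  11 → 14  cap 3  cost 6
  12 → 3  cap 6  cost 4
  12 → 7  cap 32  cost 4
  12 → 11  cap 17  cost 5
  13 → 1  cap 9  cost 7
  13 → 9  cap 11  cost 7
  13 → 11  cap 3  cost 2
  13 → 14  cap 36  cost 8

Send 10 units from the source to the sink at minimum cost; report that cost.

Minimum cost for 10 units: 110

shortest-cost path #1: 12→11→14 push 3 @ unit cost 11 (adds 33)
shortest-cost path #2: 12→11→4→14 push 7 @ unit cost 11 (adds 77)
total cost = 110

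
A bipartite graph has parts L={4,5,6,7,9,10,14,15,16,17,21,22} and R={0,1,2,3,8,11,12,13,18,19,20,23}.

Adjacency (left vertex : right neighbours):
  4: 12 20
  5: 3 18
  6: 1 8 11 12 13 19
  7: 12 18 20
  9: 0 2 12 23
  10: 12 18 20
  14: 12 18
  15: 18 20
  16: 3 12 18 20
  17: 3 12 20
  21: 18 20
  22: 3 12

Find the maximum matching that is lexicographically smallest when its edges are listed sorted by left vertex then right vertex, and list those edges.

|M| = 6 (so the lex-smallest maximum matching has 6 edges)
process left vertices in ascending order; for each, take the smallest-labelled available neighbour that still permits 6 edges overall, or leave it unmatched if none does
lex-smallest matching: {4-12, 5-3, 6-1, 7-18, 9-0, 10-20}

Lex-smallest maximum matching: {(4,12), (5,3), (6,1), (7,18), (9,0), (10,20)}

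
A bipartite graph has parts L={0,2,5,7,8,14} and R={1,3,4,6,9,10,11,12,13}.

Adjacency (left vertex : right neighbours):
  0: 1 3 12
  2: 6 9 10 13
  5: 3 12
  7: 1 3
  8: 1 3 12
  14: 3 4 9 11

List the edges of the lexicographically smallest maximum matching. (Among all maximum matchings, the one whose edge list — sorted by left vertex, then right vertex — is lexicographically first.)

|M| = 5 (so the lex-smallest maximum matching has 5 edges)
process left vertices in ascending order; for each, take the smallest-labelled available neighbour that still permits 5 edges overall, or leave it unmatched if none does
lex-smallest matching: {0-1, 2-6, 5-3, 8-12, 14-4}

Lex-smallest maximum matching: {(0,1), (2,6), (5,3), (8,12), (14,4)}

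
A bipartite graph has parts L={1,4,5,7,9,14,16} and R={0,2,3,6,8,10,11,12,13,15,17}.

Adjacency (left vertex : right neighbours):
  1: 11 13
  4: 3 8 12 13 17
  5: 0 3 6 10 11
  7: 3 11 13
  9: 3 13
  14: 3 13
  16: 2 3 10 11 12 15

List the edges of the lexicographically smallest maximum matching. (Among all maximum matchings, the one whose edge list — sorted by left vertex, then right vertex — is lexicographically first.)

|M| = 6 (so the lex-smallest maximum matching has 6 edges)
process left vertices in ascending order; for each, take the smallest-labelled available neighbour that still permits 6 edges overall, or leave it unmatched if none does
lex-smallest matching: {1-11, 4-8, 5-0, 7-3, 9-13, 16-2}

Lex-smallest maximum matching: {(1,11), (4,8), (5,0), (7,3), (9,13), (16,2)}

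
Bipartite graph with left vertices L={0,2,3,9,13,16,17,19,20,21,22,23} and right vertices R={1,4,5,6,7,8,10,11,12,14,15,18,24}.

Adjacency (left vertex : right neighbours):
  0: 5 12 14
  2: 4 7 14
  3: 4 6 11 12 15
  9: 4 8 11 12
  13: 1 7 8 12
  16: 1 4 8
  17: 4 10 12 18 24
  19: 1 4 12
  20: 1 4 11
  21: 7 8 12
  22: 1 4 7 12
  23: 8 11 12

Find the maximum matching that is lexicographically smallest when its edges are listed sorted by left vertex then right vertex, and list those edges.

|M| = 10 (so the lex-smallest maximum matching has 10 edges)
process left vertices in ascending order; for each, take the smallest-labelled available neighbour that still permits 10 edges overall, or leave it unmatched if none does
lex-smallest matching: {0-5, 2-14, 3-6, 9-4, 13-1, 16-8, 17-10, 19-12, 20-11, 21-7}

Lex-smallest maximum matching: {(0,5), (2,14), (3,6), (9,4), (13,1), (16,8), (17,10), (19,12), (20,11), (21,7)}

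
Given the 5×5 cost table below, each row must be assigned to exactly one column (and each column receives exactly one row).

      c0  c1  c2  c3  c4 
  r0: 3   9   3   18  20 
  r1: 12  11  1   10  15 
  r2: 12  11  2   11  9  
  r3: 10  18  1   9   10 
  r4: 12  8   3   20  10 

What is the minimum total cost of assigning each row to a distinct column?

Minimum assignment cost: 30

optimal assignment: row0→col0 (cost 3), row1→col2 (cost 1), row2→col4 (cost 9), row3→col3 (cost 9), row4→col1 (cost 8)
total = 3 + 1 + 9 + 9 + 8 = 30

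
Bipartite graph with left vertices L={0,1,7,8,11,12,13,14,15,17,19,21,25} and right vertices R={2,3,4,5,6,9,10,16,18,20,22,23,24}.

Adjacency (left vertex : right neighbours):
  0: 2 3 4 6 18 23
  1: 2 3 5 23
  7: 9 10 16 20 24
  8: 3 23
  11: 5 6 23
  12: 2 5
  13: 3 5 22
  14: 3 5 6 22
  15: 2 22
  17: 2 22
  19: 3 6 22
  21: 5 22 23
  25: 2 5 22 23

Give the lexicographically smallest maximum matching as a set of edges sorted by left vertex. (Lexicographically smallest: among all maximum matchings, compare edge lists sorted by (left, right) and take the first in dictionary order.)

|M| = 8 (so the lex-smallest maximum matching has 8 edges)
process left vertices in ascending order; for each, take the smallest-labelled available neighbour that still permits 8 edges overall, or leave it unmatched if none does
lex-smallest matching: {0-4, 1-2, 7-9, 8-3, 11-5, 13-22, 14-6, 21-23}

Lex-smallest maximum matching: {(0,4), (1,2), (7,9), (8,3), (11,5), (13,22), (14,6), (21,23)}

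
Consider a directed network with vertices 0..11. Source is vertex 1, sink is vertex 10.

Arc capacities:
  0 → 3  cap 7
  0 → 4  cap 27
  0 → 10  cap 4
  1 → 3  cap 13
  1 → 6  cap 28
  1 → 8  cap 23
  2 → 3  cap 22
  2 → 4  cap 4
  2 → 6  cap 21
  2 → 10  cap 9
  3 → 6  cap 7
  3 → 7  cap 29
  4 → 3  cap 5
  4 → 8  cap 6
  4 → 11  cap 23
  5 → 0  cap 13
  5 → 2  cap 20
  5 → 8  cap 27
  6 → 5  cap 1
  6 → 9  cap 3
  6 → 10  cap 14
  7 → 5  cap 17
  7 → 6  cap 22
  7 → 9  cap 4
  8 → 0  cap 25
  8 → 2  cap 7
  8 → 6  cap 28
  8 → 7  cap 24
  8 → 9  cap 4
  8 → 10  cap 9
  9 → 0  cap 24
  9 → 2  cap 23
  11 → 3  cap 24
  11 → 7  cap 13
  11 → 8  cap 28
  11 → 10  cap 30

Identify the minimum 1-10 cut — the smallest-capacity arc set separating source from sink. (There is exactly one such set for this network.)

augment #1: 1→6→10 push 14
augment #2: 1→8→10 push 9
augment #3: 1→8→0→10 push 4
augment #4: 1→8→2→10 push 7
augment #5: 1→6→5→2→10 push 1
augment #6: 1→6→9→2→10 push 1
augment #7: 1→8→0→4→11→10 push 3
augment #8: 1→6→9→0→4→11→10 push 2
augment #9: 1→3→7→5→0→4→11→10 push 13
max flow = 54; residual-reachable set from 1 gives S-side
cut edges (S→T): {(1,3), (1,8), (6,5), (6,9), (6,10)} total cap 54

Min-cut arcs: {(1,3), (1,8), (6,5), (6,9), (6,10)} (total capacity 54)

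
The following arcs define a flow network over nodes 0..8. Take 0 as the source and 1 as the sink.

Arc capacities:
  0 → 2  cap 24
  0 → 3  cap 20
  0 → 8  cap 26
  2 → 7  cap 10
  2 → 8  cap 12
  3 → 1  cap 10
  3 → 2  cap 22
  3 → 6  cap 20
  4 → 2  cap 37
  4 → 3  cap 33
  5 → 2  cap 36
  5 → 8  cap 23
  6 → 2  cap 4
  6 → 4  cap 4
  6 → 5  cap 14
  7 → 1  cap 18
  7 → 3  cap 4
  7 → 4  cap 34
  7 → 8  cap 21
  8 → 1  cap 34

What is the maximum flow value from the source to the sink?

augment #1: 0→3→1 bottleneck 10, total now 10
augment #2: 0→8→1 bottleneck 26, total now 36
augment #3: 0→2→7→1 bottleneck 10, total now 46
augment #4: 0→2→8→1 bottleneck 8, total now 54

Maximum flow value: 54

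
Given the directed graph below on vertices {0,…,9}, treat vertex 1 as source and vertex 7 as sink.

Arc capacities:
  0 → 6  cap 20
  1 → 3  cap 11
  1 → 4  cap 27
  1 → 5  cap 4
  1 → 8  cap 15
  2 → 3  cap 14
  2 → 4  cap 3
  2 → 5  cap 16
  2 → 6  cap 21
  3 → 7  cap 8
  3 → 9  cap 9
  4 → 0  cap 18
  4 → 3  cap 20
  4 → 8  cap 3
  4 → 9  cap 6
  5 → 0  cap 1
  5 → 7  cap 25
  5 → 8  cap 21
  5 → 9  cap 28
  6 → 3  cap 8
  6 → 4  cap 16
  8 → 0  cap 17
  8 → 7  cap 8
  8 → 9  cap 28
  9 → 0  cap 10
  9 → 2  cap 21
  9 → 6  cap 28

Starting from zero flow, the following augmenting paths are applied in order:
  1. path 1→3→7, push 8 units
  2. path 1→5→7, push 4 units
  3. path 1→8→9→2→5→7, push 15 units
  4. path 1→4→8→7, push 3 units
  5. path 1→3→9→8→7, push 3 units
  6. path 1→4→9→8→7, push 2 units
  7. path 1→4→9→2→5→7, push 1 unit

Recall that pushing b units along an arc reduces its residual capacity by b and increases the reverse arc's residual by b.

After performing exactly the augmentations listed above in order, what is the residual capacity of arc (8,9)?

after path 1 (1→3→7, push 8): res(8,9)=28
after path 2 (1→5→7, push 4): res(8,9)=28
after path 3 (1→8→9→2→5→7, push 15): res(8,9)=13
after path 4 (1→4→8→7, push 3): res(8,9)=13
after path 5 (1→3→9→8→7, push 3): res(8,9)=16
after path 6 (1→4→9→8→7, push 2): res(8,9)=18
after path 7 (1→4→9→2→5→7, push 1): res(8,9)=18

Residual capacity of (8,9): 18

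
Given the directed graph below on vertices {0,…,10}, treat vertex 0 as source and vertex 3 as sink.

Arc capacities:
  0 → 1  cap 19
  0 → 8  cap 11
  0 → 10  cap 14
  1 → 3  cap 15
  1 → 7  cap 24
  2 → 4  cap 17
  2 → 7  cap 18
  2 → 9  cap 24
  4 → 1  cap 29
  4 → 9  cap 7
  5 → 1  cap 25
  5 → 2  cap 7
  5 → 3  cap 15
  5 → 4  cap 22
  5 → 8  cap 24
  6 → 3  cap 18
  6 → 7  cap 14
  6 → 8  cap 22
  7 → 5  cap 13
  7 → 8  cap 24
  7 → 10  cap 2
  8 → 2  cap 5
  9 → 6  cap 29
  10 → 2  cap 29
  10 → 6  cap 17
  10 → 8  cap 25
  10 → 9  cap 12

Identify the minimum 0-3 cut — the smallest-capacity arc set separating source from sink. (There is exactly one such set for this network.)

Min-cut arcs: {(0,1), (0,10), (8,2)} (total capacity 38)

augment #1: 0→1→3 push 15
augment #2: 0→10→6→3 push 14
augment #3: 0→1→7→5→3 push 4
augment #4: 0→8→2→7→5→3 push 5
max flow = 38; residual-reachable set from 0 gives S-side
cut edges (S→T): {(0,1), (0,10), (8,2)} total cap 38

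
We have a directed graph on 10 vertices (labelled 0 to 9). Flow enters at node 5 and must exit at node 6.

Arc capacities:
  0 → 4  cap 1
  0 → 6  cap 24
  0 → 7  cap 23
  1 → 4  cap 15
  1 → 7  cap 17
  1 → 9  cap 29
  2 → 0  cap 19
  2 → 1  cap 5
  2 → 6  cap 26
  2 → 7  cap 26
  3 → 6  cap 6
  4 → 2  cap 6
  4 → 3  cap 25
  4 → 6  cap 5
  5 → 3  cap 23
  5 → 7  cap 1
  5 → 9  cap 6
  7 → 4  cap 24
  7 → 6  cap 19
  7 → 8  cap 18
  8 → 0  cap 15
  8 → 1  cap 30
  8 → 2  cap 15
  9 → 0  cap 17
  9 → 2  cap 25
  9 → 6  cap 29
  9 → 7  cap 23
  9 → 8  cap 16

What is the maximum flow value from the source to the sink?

Maximum flow value: 13

augment #1: 5→3→6 bottleneck 6, total now 6
augment #2: 5→7→6 bottleneck 1, total now 7
augment #3: 5→9→6 bottleneck 6, total now 13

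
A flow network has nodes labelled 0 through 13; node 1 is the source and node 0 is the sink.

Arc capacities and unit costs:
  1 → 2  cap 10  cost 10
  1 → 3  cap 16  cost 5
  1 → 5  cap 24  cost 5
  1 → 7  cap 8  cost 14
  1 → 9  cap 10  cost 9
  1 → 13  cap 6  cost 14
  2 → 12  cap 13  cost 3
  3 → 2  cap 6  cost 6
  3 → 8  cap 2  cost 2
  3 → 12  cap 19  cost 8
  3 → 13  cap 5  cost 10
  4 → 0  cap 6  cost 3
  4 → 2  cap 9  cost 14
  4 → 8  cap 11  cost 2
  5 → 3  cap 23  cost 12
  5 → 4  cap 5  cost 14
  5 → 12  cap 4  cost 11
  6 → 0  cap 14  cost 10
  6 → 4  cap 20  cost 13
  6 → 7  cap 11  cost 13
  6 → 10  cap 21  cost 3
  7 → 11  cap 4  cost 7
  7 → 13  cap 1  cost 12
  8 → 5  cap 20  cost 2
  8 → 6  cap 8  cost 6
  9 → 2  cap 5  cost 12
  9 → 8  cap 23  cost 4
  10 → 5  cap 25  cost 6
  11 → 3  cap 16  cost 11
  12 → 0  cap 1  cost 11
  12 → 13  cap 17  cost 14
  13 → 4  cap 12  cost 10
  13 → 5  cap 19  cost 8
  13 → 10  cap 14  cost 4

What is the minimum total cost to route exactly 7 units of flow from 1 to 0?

shortest-cost path #1: 1→5→4→0 push 5 @ unit cost 22 (adds 110)
shortest-cost path #2: 1→3→8→6→0 push 2 @ unit cost 23 (adds 46)
total cost = 156

Minimum cost for 7 units: 156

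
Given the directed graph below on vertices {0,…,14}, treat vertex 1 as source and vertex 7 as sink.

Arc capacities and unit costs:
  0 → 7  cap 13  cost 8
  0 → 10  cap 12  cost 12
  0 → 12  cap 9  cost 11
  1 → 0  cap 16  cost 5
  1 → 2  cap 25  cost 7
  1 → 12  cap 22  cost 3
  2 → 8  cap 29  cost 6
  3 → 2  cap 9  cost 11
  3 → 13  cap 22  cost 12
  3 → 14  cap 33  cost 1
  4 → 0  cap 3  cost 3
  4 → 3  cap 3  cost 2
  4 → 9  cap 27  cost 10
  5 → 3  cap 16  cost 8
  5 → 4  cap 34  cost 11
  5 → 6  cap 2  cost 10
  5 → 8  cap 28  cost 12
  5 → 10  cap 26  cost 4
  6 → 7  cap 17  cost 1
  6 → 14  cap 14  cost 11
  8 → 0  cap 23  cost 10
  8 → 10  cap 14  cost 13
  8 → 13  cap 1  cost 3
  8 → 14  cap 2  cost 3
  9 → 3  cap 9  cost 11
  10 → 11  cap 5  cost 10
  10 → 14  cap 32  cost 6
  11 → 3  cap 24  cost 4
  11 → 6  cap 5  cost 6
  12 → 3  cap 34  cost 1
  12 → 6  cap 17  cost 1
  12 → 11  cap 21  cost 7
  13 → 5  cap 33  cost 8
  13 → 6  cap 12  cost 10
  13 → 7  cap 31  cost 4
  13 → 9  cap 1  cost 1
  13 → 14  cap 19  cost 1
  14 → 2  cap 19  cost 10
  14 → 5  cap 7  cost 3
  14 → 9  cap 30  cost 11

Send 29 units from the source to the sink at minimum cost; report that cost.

shortest-cost path #1: 1→12→6→7 push 17 @ unit cost 5 (adds 85)
shortest-cost path #2: 1→0→7 push 12 @ unit cost 13 (adds 156)
total cost = 241

Minimum cost for 29 units: 241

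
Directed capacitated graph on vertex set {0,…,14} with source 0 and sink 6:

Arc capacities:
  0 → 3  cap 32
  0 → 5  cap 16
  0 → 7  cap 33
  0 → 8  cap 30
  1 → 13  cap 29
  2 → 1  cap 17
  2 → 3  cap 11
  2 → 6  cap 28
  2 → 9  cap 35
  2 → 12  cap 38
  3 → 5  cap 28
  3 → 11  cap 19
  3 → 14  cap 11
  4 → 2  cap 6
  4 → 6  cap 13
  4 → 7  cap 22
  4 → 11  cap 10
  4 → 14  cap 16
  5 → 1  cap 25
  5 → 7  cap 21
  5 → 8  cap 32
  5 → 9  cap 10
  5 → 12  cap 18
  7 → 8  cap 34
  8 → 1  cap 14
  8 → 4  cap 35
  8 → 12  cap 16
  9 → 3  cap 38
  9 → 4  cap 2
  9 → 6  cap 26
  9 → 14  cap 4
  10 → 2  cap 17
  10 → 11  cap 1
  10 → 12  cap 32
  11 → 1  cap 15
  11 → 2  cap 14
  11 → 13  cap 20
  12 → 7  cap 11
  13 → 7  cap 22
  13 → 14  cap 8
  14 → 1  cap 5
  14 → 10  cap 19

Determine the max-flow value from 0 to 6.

Maximum flow value: 60

augment #1: 0→5→9→6 bottleneck 10, total now 10
augment #2: 0→8→4→6 bottleneck 13, total now 23
augment #3: 0→3→11→2→6 bottleneck 14, total now 37
augment #4: 0→8→4→2→6 bottleneck 6, total now 43
augment #5: 0→3→14→10→2→6 bottleneck 8, total now 51
augment #6: 0→3→14→10→2→9→6 bottleneck 3, total now 54
augment #7: 0→8→4→14→10→2→9→6 bottleneck 6, total now 60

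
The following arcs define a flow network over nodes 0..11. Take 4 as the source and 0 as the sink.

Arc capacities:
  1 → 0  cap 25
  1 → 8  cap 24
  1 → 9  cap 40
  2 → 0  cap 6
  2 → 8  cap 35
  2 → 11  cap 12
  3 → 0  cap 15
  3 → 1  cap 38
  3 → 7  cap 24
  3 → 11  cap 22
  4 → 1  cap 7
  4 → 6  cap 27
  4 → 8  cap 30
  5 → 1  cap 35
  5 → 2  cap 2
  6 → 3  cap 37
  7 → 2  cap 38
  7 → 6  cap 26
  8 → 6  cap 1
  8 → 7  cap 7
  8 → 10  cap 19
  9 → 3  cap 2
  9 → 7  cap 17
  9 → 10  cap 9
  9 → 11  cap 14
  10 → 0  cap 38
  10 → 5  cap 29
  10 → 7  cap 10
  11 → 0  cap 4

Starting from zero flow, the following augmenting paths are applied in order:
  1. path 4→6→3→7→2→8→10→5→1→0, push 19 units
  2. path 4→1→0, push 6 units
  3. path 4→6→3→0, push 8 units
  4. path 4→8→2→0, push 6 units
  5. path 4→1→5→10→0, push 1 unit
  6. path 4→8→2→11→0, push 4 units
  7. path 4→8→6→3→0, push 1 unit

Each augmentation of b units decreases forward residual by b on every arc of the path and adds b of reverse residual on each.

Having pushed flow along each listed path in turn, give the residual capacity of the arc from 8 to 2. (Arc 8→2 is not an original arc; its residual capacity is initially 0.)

after path 1 (4→6→3→7→2→8→10→5→1→0, push 19): res(8,2)=19
after path 2 (4→1→0, push 6): res(8,2)=19
after path 3 (4→6→3→0, push 8): res(8,2)=19
after path 4 (4→8→2→0, push 6): res(8,2)=13
after path 5 (4→1→5→10→0, push 1): res(8,2)=13
after path 6 (4→8→2→11→0, push 4): res(8,2)=9
after path 7 (4→8→6→3→0, push 1): res(8,2)=9

Residual capacity of (8,2): 9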